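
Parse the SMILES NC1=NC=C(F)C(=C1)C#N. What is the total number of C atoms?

6

Count every carbon token in the SMILES (each C, including those in ring-closure positions and inside branches).
Carbon count: 6.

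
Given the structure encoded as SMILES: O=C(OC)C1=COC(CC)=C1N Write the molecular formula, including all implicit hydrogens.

C8H11NO3

Walk through each heavy atom and fill implicit hydrogens from standard valence (C 4, N 3, O 2, S 2, halogen 1):
  atom 1: O, bond orders sum to 2 (valence 2) → 0 H
  atom 2: C, bond orders sum to 4 (valence 4) → 0 H
  atom 3: O, bond orders sum to 2 (valence 2) → 0 H
  atom 4: C, bond orders sum to 1 (valence 4) → 3 H
  atom 5: C, bond orders sum to 4 (valence 4) → 0 H
  atom 6: C, bond orders sum to 3 (valence 4) → 1 H
  atom 7: O, bond orders sum to 2 (valence 2) → 0 H
  atom 8: C, bond orders sum to 4 (valence 4) → 0 H
  atom 9: C, bond orders sum to 2 (valence 4) → 2 H
  atom 10: C, bond orders sum to 1 (valence 4) → 3 H
  atom 11: C, bond orders sum to 4 (valence 4) → 0 H
  atom 12: N, bond orders sum to 1 (valence 3) → 2 H
Totals → C:8, H:11, N:1, O:3.
In Hill order: C8H11NO3.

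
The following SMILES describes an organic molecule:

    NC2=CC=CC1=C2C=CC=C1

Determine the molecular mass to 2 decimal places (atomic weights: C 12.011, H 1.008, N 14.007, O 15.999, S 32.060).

143.19 g/mol

First, the molecular formula is C10H9N (counting implicit H from valence).
  C: 10 × 12.011 = 120.110
  H: 9 × 1.008 = 9.072
  N: 1 × 14.007 = 14.007
Sum: 10×12.011 + 9×1.008 + 1×14.007 = 143.189 → 143.19 g/mol.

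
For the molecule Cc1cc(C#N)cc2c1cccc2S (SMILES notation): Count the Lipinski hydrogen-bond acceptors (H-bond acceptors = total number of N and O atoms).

N atoms: 1; O atoms: 0.
Lipinski HBA = 1 + 0 = 1.

1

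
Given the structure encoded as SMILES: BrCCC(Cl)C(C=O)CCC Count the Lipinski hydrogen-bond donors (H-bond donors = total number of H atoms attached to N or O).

Donors: find every N or O and count the H atoms it carries.
  atom 8 (O): bond orders sum to 2 → 0 H
Lipinski HBD = 0.

0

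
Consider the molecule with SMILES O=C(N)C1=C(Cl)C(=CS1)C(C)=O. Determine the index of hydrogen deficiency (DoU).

5

Degree of unsaturation = (number of rings) + (number of π bonds).
Ring closures in the SMILES: 1.
π bonds: 4 double bonds (each 1 DoU) → 4 DoU from unsaturation.
Total DoU = 1 + 4 = 5.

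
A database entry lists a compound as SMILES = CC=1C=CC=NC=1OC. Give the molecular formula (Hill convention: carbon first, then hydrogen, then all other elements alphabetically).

Walk through each heavy atom and fill implicit hydrogens from standard valence (C 4, N 3, O 2, S 2, halogen 1):
  atom 1: C, bond orders sum to 1 (valence 4) → 3 H
  atom 2: C, bond orders sum to 4 (valence 4) → 0 H
  atom 3: C, bond orders sum to 3 (valence 4) → 1 H
  atom 4: C, bond orders sum to 3 (valence 4) → 1 H
  atom 5: C, bond orders sum to 3 (valence 4) → 1 H
  atom 6: N, bond orders sum to 3 (valence 3) → 0 H
  atom 7: C, bond orders sum to 4 (valence 4) → 0 H
  atom 8: O, bond orders sum to 2 (valence 2) → 0 H
  atom 9: C, bond orders sum to 1 (valence 4) → 3 H
Totals → C:7, H:9, N:1, O:1.
In Hill order: C7H9NO.

C7H9NO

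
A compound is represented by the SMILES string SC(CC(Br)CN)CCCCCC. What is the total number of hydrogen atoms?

Walk through each heavy atom and fill implicit hydrogens from standard valence (C 4, N 3, O 2, S 2, halogen 1):
  atom 1: S, bond orders sum to 1 (valence 2) → 1 H
  atom 2: C, bond orders sum to 3 (valence 4) → 1 H
  atom 3: C, bond orders sum to 2 (valence 4) → 2 H
  atom 4: C, bond orders sum to 3 (valence 4) → 1 H
  atom 5: Br (halogen, monovalent) → 0 H
  atom 6: C, bond orders sum to 2 (valence 4) → 2 H
  atom 7: N, bond orders sum to 1 (valence 3) → 2 H
  atom 8: C, bond orders sum to 2 (valence 4) → 2 H
  atom 9: C, bond orders sum to 2 (valence 4) → 2 H
  atom 10: C, bond orders sum to 2 (valence 4) → 2 H
  atom 11: C, bond orders sum to 2 (valence 4) → 2 H
  atom 12: C, bond orders sum to 2 (valence 4) → 2 H
  atom 13: C, bond orders sum to 1 (valence 4) → 3 H
Total hydrogens: 22.

22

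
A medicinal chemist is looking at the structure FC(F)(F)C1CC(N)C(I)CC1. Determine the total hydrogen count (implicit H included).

11

Walk through each heavy atom and fill implicit hydrogens from standard valence (C 4, N 3, O 2, S 2, halogen 1):
  atom 1: F (halogen, monovalent) → 0 H
  atom 2: C, bond orders sum to 4 (valence 4) → 0 H
  atom 3: F (halogen, monovalent) → 0 H
  atom 4: F (halogen, monovalent) → 0 H
  atom 5: C, bond orders sum to 3 (valence 4) → 1 H
  atom 6: C, bond orders sum to 2 (valence 4) → 2 H
  atom 7: C, bond orders sum to 3 (valence 4) → 1 H
  atom 8: N, bond orders sum to 1 (valence 3) → 2 H
  atom 9: C, bond orders sum to 3 (valence 4) → 1 H
  atom 10: I (halogen, monovalent) → 0 H
  atom 11: C, bond orders sum to 2 (valence 4) → 2 H
  atom 12: C, bond orders sum to 2 (valence 4) → 2 H
Total hydrogens: 11.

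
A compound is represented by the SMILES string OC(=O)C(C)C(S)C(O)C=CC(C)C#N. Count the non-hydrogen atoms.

Every atom symbol written in the SMILES (organic subset) is one heavy atom; implicit H are not written.
Heavy atoms by element → C:10, N:1, O:3, S:1.
Total: 15.

15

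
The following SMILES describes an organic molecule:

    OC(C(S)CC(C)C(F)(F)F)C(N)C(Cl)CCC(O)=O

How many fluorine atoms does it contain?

Scan the SMILES for F atoms (remember two-letter symbols like Cl and Br are single atoms).
Fluorine count: 3.

3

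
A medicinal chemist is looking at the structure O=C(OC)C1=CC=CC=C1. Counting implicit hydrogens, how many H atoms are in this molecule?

Walk through each heavy atom and fill implicit hydrogens from standard valence (C 4, N 3, O 2, S 2, halogen 1):
  atom 1: O, bond orders sum to 2 (valence 2) → 0 H
  atom 2: C, bond orders sum to 4 (valence 4) → 0 H
  atom 3: O, bond orders sum to 2 (valence 2) → 0 H
  atom 4: C, bond orders sum to 1 (valence 4) → 3 H
  atom 5: C, bond orders sum to 4 (valence 4) → 0 H
  atom 6: C, bond orders sum to 3 (valence 4) → 1 H
  atom 7: C, bond orders sum to 3 (valence 4) → 1 H
  atom 8: C, bond orders sum to 3 (valence 4) → 1 H
  atom 9: C, bond orders sum to 3 (valence 4) → 1 H
  atom 10: C, bond orders sum to 3 (valence 4) → 1 H
Total hydrogens: 8.

8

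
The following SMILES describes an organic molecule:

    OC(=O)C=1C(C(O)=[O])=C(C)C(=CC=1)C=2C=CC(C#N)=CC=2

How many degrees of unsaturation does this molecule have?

12

Degree of unsaturation = (number of rings) + (number of π bonds).
Ring closures in the SMILES: 2.
π bonds: 8 double bonds (each 1 DoU), 1 triple bond (each 2 DoU) → 10 DoU from unsaturation.
Total DoU = 2 + 10 = 12.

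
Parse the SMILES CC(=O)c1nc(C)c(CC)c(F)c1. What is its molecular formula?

Walk through each heavy atom and fill implicit hydrogens from standard valence (C 4, N 3, O 2, S 2, halogen 1); for lowercase aromatic atoms, an aromatic c carries 1 H when it has two neighbours and 0 H with three, and aromatic n carries 0 H:
  atom 1: C, bond orders sum to 1 (valence 4) → 3 H
  atom 2: C, bond orders sum to 4 (valence 4) → 0 H
  atom 3: O, bond orders sum to 2 (valence 2) → 0 H
  atom 4: aromatic c, 3 neighbours → 0 H
  atom 5: aromatic n, 2 neighbours → 0 H
  atom 6: aromatic c, 3 neighbours → 0 H
  atom 7: C, bond orders sum to 1 (valence 4) → 3 H
  atom 8: aromatic c, 3 neighbours → 0 H
  atom 9: C, bond orders sum to 2 (valence 4) → 2 H
  atom 10: C, bond orders sum to 1 (valence 4) → 3 H
  atom 11: aromatic c, 3 neighbours → 0 H
  atom 12: F (halogen, monovalent) → 0 H
  atom 13: aromatic c, 2 neighbours → 1 H
Totals → C:10, H:12, F:1, N:1, O:1.
In Hill order: C10H12FNO.

C10H12FNO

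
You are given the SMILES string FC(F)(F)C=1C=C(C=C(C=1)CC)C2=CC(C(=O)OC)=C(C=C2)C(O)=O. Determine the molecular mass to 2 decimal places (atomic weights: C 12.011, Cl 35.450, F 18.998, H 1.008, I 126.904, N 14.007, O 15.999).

352.31 g/mol

First, the molecular formula is C18H15F3O4 (counting implicit H from valence).
  C: 18 × 12.011 = 216.198
  F: 3 × 18.998 = 56.994
  H: 15 × 1.008 = 15.120
  O: 4 × 15.999 = 63.996
Sum: 18×12.011 + 3×18.998 + 15×1.008 + 4×15.999 = 352.308 → 352.31 g/mol.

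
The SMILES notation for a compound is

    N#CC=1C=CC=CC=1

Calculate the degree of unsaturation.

Molecular formula: C7H5N.
DoU = (2C + 2 + N − H − X) / 2, where X is the halogen count and O/S are ignored.
    = (2·7 + 2 + 1 − 5 − 0) / 2 = 12 / 2 = 6.

6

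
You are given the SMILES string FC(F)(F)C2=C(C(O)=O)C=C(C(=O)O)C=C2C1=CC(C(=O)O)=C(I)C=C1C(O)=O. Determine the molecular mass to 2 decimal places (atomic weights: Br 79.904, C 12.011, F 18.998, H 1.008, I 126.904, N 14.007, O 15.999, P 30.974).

First, the molecular formula is C17H8F3IO8 (counting implicit H from valence).
  C: 17 × 12.011 = 204.187
  F: 3 × 18.998 = 56.994
  H: 8 × 1.008 = 8.064
  I: 1 × 126.904 = 126.904
  O: 8 × 15.999 = 127.992
Sum: 17×12.011 + 3×18.998 + 8×1.008 + 1×126.904 + 8×15.999 = 524.141 → 524.14 g/mol.

524.14 g/mol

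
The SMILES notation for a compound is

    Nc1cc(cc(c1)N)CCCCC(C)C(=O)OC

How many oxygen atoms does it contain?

2

Scan the SMILES for O atoms (remember two-letter symbols like Cl and Br are single atoms).
Oxygen count: 2.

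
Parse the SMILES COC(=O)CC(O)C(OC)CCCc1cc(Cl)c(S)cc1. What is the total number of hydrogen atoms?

Walk through each heavy atom and fill implicit hydrogens from standard valence (C 4, N 3, O 2, S 2, halogen 1); for lowercase aromatic atoms, an aromatic c carries 1 H when it has two neighbours and 0 H with three, and aromatic n carries 0 H:
  atom 1: C, bond orders sum to 1 (valence 4) → 3 H
  atom 2: O, bond orders sum to 2 (valence 2) → 0 H
  atom 3: C, bond orders sum to 4 (valence 4) → 0 H
  atom 4: O, bond orders sum to 2 (valence 2) → 0 H
  atom 5: C, bond orders sum to 2 (valence 4) → 2 H
  atom 6: C, bond orders sum to 3 (valence 4) → 1 H
  atom 7: O, bond orders sum to 1 (valence 2) → 1 H
  atom 8: C, bond orders sum to 3 (valence 4) → 1 H
  atom 9: O, bond orders sum to 2 (valence 2) → 0 H
  atom 10: C, bond orders sum to 1 (valence 4) → 3 H
  atom 11: C, bond orders sum to 2 (valence 4) → 2 H
  atom 12: C, bond orders sum to 2 (valence 4) → 2 H
  atom 13: C, bond orders sum to 2 (valence 4) → 2 H
  atom 14: aromatic c, 3 neighbours → 0 H
  atom 15: aromatic c, 2 neighbours → 1 H
  atom 16: aromatic c, 3 neighbours → 0 H
  atom 17: Cl (halogen, monovalent) → 0 H
  atom 18: aromatic c, 3 neighbours → 0 H
  atom 19: S, bond orders sum to 1 (valence 2) → 1 H
  atom 20: aromatic c, 2 neighbours → 1 H
  atom 21: aromatic c, 2 neighbours → 1 H
Total hydrogens: 21.

21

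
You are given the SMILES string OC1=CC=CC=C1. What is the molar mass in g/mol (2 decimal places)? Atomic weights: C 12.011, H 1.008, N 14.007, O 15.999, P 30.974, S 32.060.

First, the molecular formula is C6H6O (counting implicit H from valence).
  C: 6 × 12.011 = 72.066
  H: 6 × 1.008 = 6.048
  O: 1 × 15.999 = 15.999
Sum: 6×12.011 + 6×1.008 + 1×15.999 = 94.113 → 94.11 g/mol.

94.11 g/mol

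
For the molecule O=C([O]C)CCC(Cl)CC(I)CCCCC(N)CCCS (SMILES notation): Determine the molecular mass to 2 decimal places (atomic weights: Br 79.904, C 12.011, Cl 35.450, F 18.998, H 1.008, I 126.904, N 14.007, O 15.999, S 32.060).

First, the molecular formula is C15H29ClINO2S (counting implicit H from valence).
  C: 15 × 12.011 = 180.165
  Cl: 1 × 35.450 = 35.450
  H: 29 × 1.008 = 29.232
  I: 1 × 126.904 = 126.904
  N: 1 × 14.007 = 14.007
  O: 2 × 15.999 = 31.998
  S: 1 × 32.060 = 32.060
Sum: 15×12.011 + 1×35.450 + 29×1.008 + 1×126.904 + 1×14.007 + 2×15.999 + 1×32.060 = 449.816 → 449.82 g/mol.

449.82 g/mol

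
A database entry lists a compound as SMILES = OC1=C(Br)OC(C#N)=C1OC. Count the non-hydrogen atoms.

Every atom symbol written in the SMILES (organic subset) is one heavy atom; implicit H are not written.
Heavy atoms by element → Br:1, C:6, N:1, O:3.
Total: 11.

11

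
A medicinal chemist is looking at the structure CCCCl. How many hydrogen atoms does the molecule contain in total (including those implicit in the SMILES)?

7

Walk through each heavy atom and fill implicit hydrogens from standard valence (C 4, N 3, O 2, S 2, halogen 1):
  atom 1: C, bond orders sum to 1 (valence 4) → 3 H
  atom 2: C, bond orders sum to 2 (valence 4) → 2 H
  atom 3: C, bond orders sum to 2 (valence 4) → 2 H
  atom 4: Cl (halogen, monovalent) → 0 H
Total hydrogens: 7.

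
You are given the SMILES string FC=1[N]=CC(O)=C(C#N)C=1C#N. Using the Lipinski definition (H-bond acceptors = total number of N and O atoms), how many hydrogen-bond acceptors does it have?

4

N atoms: 3; O atoms: 1.
Lipinski HBA = 3 + 1 = 4.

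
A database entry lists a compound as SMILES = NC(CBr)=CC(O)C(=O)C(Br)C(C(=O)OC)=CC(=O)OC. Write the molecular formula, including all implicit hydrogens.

Walk through each heavy atom and fill implicit hydrogens from standard valence (C 4, N 3, O 2, S 2, halogen 1):
  atom 1: N, bond orders sum to 1 (valence 3) → 2 H
  atom 2: C, bond orders sum to 4 (valence 4) → 0 H
  atom 3: C, bond orders sum to 2 (valence 4) → 2 H
  atom 4: Br (halogen, monovalent) → 0 H
  atom 5: C, bond orders sum to 3 (valence 4) → 1 H
  atom 6: C, bond orders sum to 3 (valence 4) → 1 H
  atom 7: O, bond orders sum to 1 (valence 2) → 1 H
  atom 8: C, bond orders sum to 4 (valence 4) → 0 H
  atom 9: O, bond orders sum to 2 (valence 2) → 0 H
  atom 10: C, bond orders sum to 3 (valence 4) → 1 H
  atom 11: Br (halogen, monovalent) → 0 H
  atom 12: C, bond orders sum to 4 (valence 4) → 0 H
  atom 13: C, bond orders sum to 4 (valence 4) → 0 H
  atom 14: O, bond orders sum to 2 (valence 2) → 0 H
  atom 15: O, bond orders sum to 2 (valence 2) → 0 H
  atom 16: C, bond orders sum to 1 (valence 4) → 3 H
  atom 17: C, bond orders sum to 3 (valence 4) → 1 H
  atom 18: C, bond orders sum to 4 (valence 4) → 0 H
  atom 19: O, bond orders sum to 2 (valence 2) → 0 H
  atom 20: O, bond orders sum to 2 (valence 2) → 0 H
  atom 21: C, bond orders sum to 1 (valence 4) → 3 H
Totals → C:12, H:15, Br:2, N:1, O:6.
In Hill order: C12H15Br2NO6.

C12H15Br2NO6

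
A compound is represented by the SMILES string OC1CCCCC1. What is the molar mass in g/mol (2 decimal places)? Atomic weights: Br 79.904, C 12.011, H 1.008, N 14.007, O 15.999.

First, the molecular formula is C6H12O (counting implicit H from valence).
  C: 6 × 12.011 = 72.066
  H: 12 × 1.008 = 12.096
  O: 1 × 15.999 = 15.999
Sum: 6×12.011 + 12×1.008 + 1×15.999 = 100.161 → 100.16 g/mol.

100.16 g/mol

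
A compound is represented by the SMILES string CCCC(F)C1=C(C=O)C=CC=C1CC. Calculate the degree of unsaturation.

Molecular formula: C13H17FO.
DoU = (2C + 2 + N − H − X) / 2, where X is the halogen count and O/S are ignored.
    = (2·13 + 2 + 0 − 17 − 1) / 2 = 10 / 2 = 5.

5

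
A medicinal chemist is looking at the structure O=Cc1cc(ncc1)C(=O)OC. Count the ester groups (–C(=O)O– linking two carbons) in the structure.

1

The ester motif appears at heavy-atom position 9 in the SMILES.
Other groups present: 1 aldehyde.
Ester count: 1.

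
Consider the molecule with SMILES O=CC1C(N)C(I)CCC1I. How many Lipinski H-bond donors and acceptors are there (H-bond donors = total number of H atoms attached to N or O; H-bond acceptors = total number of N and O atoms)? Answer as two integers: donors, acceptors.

Donors: find every N or O and count the H atoms it carries.
  atom 1 (O): bond orders sum to 2 → 0 H
  atom 5 (N): bond orders sum to 1 → 2 H
Lipinski HBD = 2.
Acceptors: N atoms = 1, O atoms = 1 → HBA = 2.

2, 2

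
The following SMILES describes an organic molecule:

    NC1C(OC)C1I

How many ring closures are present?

In SMILES, each pair of matching ring-closure digits denotes one ring-closing bond; the number of such bonds equals the number of independent rings.
Ring-closure bonds here: 1.

1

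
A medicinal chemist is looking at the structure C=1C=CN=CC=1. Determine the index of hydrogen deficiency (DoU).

4

Molecular formula: C5H5N.
DoU = (2C + 2 + N − H − X) / 2, where X is the halogen count and O/S are ignored.
    = (2·5 + 2 + 1 − 5 − 0) / 2 = 8 / 2 = 4.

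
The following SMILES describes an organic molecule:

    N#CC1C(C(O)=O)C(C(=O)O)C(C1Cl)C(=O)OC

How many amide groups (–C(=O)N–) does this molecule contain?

Scan the SMILES for the amide motif — none present.
Groups that are present: 2 carboxylic acid, 1 ester, 1 nitrile.

0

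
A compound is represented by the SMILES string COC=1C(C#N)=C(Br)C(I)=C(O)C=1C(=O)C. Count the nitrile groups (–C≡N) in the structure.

The nitrile motif appears at heavy-atom position 5 in the SMILES.
Other groups present: 1 ether, 1 hydroxyl, 1 ketone.
Nitrile count: 1.

1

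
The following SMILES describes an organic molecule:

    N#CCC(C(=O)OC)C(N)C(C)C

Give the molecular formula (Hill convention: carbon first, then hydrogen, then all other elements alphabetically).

Walk through each heavy atom and fill implicit hydrogens from standard valence (C 4, N 3, O 2, S 2, halogen 1):
  atom 1: N, bond orders sum to 3 (valence 3) → 0 H
  atom 2: C, bond orders sum to 4 (valence 4) → 0 H
  atom 3: C, bond orders sum to 2 (valence 4) → 2 H
  atom 4: C, bond orders sum to 3 (valence 4) → 1 H
  atom 5: C, bond orders sum to 4 (valence 4) → 0 H
  atom 6: O, bond orders sum to 2 (valence 2) → 0 H
  atom 7: O, bond orders sum to 2 (valence 2) → 0 H
  atom 8: C, bond orders sum to 1 (valence 4) → 3 H
  atom 9: C, bond orders sum to 3 (valence 4) → 1 H
  atom 10: N, bond orders sum to 1 (valence 3) → 2 H
  atom 11: C, bond orders sum to 3 (valence 4) → 1 H
  atom 12: C, bond orders sum to 1 (valence 4) → 3 H
  atom 13: C, bond orders sum to 1 (valence 4) → 3 H
Totals → C:9, H:16, N:2, O:2.

C9H16N2O2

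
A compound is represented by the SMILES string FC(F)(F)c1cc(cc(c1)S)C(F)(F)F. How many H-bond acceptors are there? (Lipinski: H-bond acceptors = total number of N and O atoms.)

0

N atoms: 0; O atoms: 0.
Lipinski HBA = 0 + 0 = 0.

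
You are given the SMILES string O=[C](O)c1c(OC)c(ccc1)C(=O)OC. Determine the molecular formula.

Walk through each heavy atom and fill implicit hydrogens from standard valence (C 4, N 3, O 2, S 2, halogen 1); for lowercase aromatic atoms, an aromatic c carries 1 H when it has two neighbours and 0 H with three, and aromatic n carries 0 H:
  atom 1: O, bond orders sum to 2 (valence 2) → 0 H
  atom 2: C with explicit H count 0
  atom 3: O, bond orders sum to 1 (valence 2) → 1 H
  atom 4: aromatic c, 3 neighbours → 0 H
  atom 5: aromatic c, 3 neighbours → 0 H
  atom 6: O, bond orders sum to 2 (valence 2) → 0 H
  atom 7: C, bond orders sum to 1 (valence 4) → 3 H
  atom 8: aromatic c, 3 neighbours → 0 H
  atom 9: aromatic c, 2 neighbours → 1 H
  atom 10: aromatic c, 2 neighbours → 1 H
  atom 11: aromatic c, 2 neighbours → 1 H
  atom 12: C, bond orders sum to 4 (valence 4) → 0 H
  atom 13: O, bond orders sum to 2 (valence 2) → 0 H
  atom 14: O, bond orders sum to 2 (valence 2) → 0 H
  atom 15: C, bond orders sum to 1 (valence 4) → 3 H
Totals → C:10, H:10, O:5.

C10H10O5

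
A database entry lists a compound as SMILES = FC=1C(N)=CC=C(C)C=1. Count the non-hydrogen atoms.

9

Every atom symbol written in the SMILES (organic subset) is one heavy atom; implicit H are not written.
Heavy atoms by element → C:7, F:1, N:1.
Total: 9.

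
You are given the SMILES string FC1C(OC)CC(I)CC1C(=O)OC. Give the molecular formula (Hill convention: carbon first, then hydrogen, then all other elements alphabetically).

Walk through each heavy atom and fill implicit hydrogens from standard valence (C 4, N 3, O 2, S 2, halogen 1):
  atom 1: F (halogen, monovalent) → 0 H
  atom 2: C, bond orders sum to 3 (valence 4) → 1 H
  atom 3: C, bond orders sum to 3 (valence 4) → 1 H
  atom 4: O, bond orders sum to 2 (valence 2) → 0 H
  atom 5: C, bond orders sum to 1 (valence 4) → 3 H
  atom 6: C, bond orders sum to 2 (valence 4) → 2 H
  atom 7: C, bond orders sum to 3 (valence 4) → 1 H
  atom 8: I (halogen, monovalent) → 0 H
  atom 9: C, bond orders sum to 2 (valence 4) → 2 H
  atom 10: C, bond orders sum to 3 (valence 4) → 1 H
  atom 11: C, bond orders sum to 4 (valence 4) → 0 H
  atom 12: O, bond orders sum to 2 (valence 2) → 0 H
  atom 13: O, bond orders sum to 2 (valence 2) → 0 H
  atom 14: C, bond orders sum to 1 (valence 4) → 3 H
Totals → C:9, H:14, F:1, I:1, O:3.

C9H14FIO3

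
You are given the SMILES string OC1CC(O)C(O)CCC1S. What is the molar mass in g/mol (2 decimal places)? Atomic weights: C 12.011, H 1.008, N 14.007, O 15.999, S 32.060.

First, the molecular formula is C7H14O3S (counting implicit H from valence).
  C: 7 × 12.011 = 84.077
  H: 14 × 1.008 = 14.112
  O: 3 × 15.999 = 47.997
  S: 1 × 32.060 = 32.060
Sum: 7×12.011 + 14×1.008 + 3×15.999 + 1×32.060 = 178.246 → 178.25 g/mol.

178.25 g/mol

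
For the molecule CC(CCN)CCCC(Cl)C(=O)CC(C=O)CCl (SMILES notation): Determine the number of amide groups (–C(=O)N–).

Scan the SMILES for the amide motif — none present.
Groups that are present: 1 aldehyde, 1 ketone, 1 primary amine.

0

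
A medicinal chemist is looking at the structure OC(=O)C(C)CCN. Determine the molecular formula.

C5H11NO2

Walk through each heavy atom and fill implicit hydrogens from standard valence (C 4, N 3, O 2, S 2, halogen 1):
  atom 1: O, bond orders sum to 1 (valence 2) → 1 H
  atom 2: C, bond orders sum to 4 (valence 4) → 0 H
  atom 3: O, bond orders sum to 2 (valence 2) → 0 H
  atom 4: C, bond orders sum to 3 (valence 4) → 1 H
  atom 5: C, bond orders sum to 1 (valence 4) → 3 H
  atom 6: C, bond orders sum to 2 (valence 4) → 2 H
  atom 7: C, bond orders sum to 2 (valence 4) → 2 H
  atom 8: N, bond orders sum to 1 (valence 3) → 2 H
Totals → C:5, H:11, N:1, O:2.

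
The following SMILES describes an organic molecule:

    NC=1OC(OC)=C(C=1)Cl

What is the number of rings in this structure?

1

In SMILES, each pair of matching ring-closure digits denotes one ring-closing bond; the number of such bonds equals the number of independent rings.
Ring-closure bonds here: 1.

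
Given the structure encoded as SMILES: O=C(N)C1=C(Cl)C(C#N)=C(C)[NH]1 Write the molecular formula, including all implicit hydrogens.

C7H6ClN3O

Walk through each heavy atom and fill implicit hydrogens from standard valence (C 4, N 3, O 2, S 2, halogen 1):
  atom 1: O, bond orders sum to 2 (valence 2) → 0 H
  atom 2: C, bond orders sum to 4 (valence 4) → 0 H
  atom 3: N, bond orders sum to 1 (valence 3) → 2 H
  atom 4: C, bond orders sum to 4 (valence 4) → 0 H
  atom 5: C, bond orders sum to 4 (valence 4) → 0 H
  atom 6: Cl (halogen, monovalent) → 0 H
  atom 7: C, bond orders sum to 4 (valence 4) → 0 H
  atom 8: C, bond orders sum to 4 (valence 4) → 0 H
  atom 9: N, bond orders sum to 3 (valence 3) → 0 H
  atom 10: C, bond orders sum to 4 (valence 4) → 0 H
  atom 11: C, bond orders sum to 1 (valence 4) → 3 H
  atom 12: N with explicit H count 1
Totals → C:7, H:6, Cl:1, N:3, O:1.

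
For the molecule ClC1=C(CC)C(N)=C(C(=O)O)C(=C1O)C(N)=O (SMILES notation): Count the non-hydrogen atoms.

Every atom symbol written in the SMILES (organic subset) is one heavy atom; implicit H are not written.
Heavy atoms by element → C:10, Cl:1, N:2, O:4.
Total: 17.

17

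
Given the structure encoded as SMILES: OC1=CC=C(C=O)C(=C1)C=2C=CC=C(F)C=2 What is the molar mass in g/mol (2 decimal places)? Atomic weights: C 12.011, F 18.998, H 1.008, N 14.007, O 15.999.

First, the molecular formula is C13H9FO2 (counting implicit H from valence).
  C: 13 × 12.011 = 156.143
  F: 1 × 18.998 = 18.998
  H: 9 × 1.008 = 9.072
  O: 2 × 15.999 = 31.998
Sum: 13×12.011 + 1×18.998 + 9×1.008 + 2×15.999 = 216.211 → 216.21 g/mol.

216.21 g/mol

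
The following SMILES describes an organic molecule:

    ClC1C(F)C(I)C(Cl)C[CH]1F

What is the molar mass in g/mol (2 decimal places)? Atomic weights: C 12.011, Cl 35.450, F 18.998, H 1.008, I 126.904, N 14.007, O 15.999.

314.92 g/mol

First, the molecular formula is C6H7Cl2F2I (counting implicit H from valence).
  C: 6 × 12.011 = 72.066
  Cl: 2 × 35.450 = 70.900
  F: 2 × 18.998 = 37.996
  H: 7 × 1.008 = 7.056
  I: 1 × 126.904 = 126.904
Sum: 6×12.011 + 2×35.450 + 2×18.998 + 7×1.008 + 1×126.904 = 314.922 → 314.92 g/mol.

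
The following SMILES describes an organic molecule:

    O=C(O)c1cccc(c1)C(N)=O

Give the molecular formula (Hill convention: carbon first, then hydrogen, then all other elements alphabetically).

C8H7NO3

Walk through each heavy atom and fill implicit hydrogens from standard valence (C 4, N 3, O 2, S 2, halogen 1); for lowercase aromatic atoms, an aromatic c carries 1 H when it has two neighbours and 0 H with three, and aromatic n carries 0 H:
  atom 1: O, bond orders sum to 2 (valence 2) → 0 H
  atom 2: C, bond orders sum to 4 (valence 4) → 0 H
  atom 3: O, bond orders sum to 1 (valence 2) → 1 H
  atom 4: aromatic c, 3 neighbours → 0 H
  atom 5: aromatic c, 2 neighbours → 1 H
  atom 6: aromatic c, 2 neighbours → 1 H
  atom 7: aromatic c, 2 neighbours → 1 H
  atom 8: aromatic c, 3 neighbours → 0 H
  atom 9: aromatic c, 2 neighbours → 1 H
  atom 10: C, bond orders sum to 4 (valence 4) → 0 H
  atom 11: N, bond orders sum to 1 (valence 3) → 2 H
  atom 12: O, bond orders sum to 2 (valence 2) → 0 H
Totals → C:8, H:7, N:1, O:3.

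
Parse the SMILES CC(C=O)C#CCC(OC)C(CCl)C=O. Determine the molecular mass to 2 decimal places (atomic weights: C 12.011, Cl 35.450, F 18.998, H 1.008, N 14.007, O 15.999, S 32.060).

First, the molecular formula is C11H15ClO3 (counting implicit H from valence).
  C: 11 × 12.011 = 132.121
  Cl: 1 × 35.450 = 35.450
  H: 15 × 1.008 = 15.120
  O: 3 × 15.999 = 47.997
Sum: 11×12.011 + 1×35.450 + 15×1.008 + 3×15.999 = 230.688 → 230.69 g/mol.

230.69 g/mol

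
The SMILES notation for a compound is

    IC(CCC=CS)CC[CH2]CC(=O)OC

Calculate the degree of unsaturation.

Degree of unsaturation = (number of rings) + (number of π bonds).
Ring closures in the SMILES: 0.
π bonds: 2 double bonds (each 1 DoU) → 2 DoU from unsaturation.
Total DoU = 0 + 2 = 2.

2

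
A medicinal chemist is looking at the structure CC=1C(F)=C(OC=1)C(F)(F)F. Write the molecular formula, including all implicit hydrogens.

C6H4F4O

Walk through each heavy atom and fill implicit hydrogens from standard valence (C 4, N 3, O 2, S 2, halogen 1):
  atom 1: C, bond orders sum to 1 (valence 4) → 3 H
  atom 2: C, bond orders sum to 4 (valence 4) → 0 H
  atom 3: C, bond orders sum to 4 (valence 4) → 0 H
  atom 4: F (halogen, monovalent) → 0 H
  atom 5: C, bond orders sum to 4 (valence 4) → 0 H
  atom 6: O, bond orders sum to 2 (valence 2) → 0 H
  atom 7: C, bond orders sum to 3 (valence 4) → 1 H
  atom 8: C, bond orders sum to 4 (valence 4) → 0 H
  atom 9: F (halogen, monovalent) → 0 H
  atom 10: F (halogen, monovalent) → 0 H
  atom 11: F (halogen, monovalent) → 0 H
Totals → C:6, H:4, F:4, O:1.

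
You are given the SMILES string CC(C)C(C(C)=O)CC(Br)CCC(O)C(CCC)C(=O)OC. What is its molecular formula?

C17H31BrO4

Walk through each heavy atom and fill implicit hydrogens from standard valence (C 4, N 3, O 2, S 2, halogen 1):
  atom 1: C, bond orders sum to 1 (valence 4) → 3 H
  atom 2: C, bond orders sum to 3 (valence 4) → 1 H
  atom 3: C, bond orders sum to 1 (valence 4) → 3 H
  atom 4: C, bond orders sum to 3 (valence 4) → 1 H
  atom 5: C, bond orders sum to 4 (valence 4) → 0 H
  atom 6: C, bond orders sum to 1 (valence 4) → 3 H
  atom 7: O, bond orders sum to 2 (valence 2) → 0 H
  atom 8: C, bond orders sum to 2 (valence 4) → 2 H
  atom 9: C, bond orders sum to 3 (valence 4) → 1 H
  atom 10: Br (halogen, monovalent) → 0 H
  atom 11: C, bond orders sum to 2 (valence 4) → 2 H
  atom 12: C, bond orders sum to 2 (valence 4) → 2 H
  atom 13: C, bond orders sum to 3 (valence 4) → 1 H
  atom 14: O, bond orders sum to 1 (valence 2) → 1 H
  atom 15: C, bond orders sum to 3 (valence 4) → 1 H
  atom 16: C, bond orders sum to 2 (valence 4) → 2 H
  atom 17: C, bond orders sum to 2 (valence 4) → 2 H
  atom 18: C, bond orders sum to 1 (valence 4) → 3 H
  atom 19: C, bond orders sum to 4 (valence 4) → 0 H
  atom 20: O, bond orders sum to 2 (valence 2) → 0 H
  atom 21: O, bond orders sum to 2 (valence 2) → 0 H
  atom 22: C, bond orders sum to 1 (valence 4) → 3 H
Totals → C:17, H:31, Br:1, O:4.
In Hill order: C17H31BrO4.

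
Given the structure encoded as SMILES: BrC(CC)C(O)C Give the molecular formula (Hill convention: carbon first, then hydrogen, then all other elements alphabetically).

C5H11BrO

Walk through each heavy atom and fill implicit hydrogens from standard valence (C 4, N 3, O 2, S 2, halogen 1):
  atom 1: Br (halogen, monovalent) → 0 H
  atom 2: C, bond orders sum to 3 (valence 4) → 1 H
  atom 3: C, bond orders sum to 2 (valence 4) → 2 H
  atom 4: C, bond orders sum to 1 (valence 4) → 3 H
  atom 5: C, bond orders sum to 3 (valence 4) → 1 H
  atom 6: O, bond orders sum to 1 (valence 2) → 1 H
  atom 7: C, bond orders sum to 1 (valence 4) → 3 H
Totals → C:5, H:11, Br:1, O:1.
In Hill order: C5H11BrO.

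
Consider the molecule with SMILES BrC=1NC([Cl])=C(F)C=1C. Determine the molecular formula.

C5H4BrClFN

Walk through each heavy atom and fill implicit hydrogens from standard valence (C 4, N 3, O 2, S 2, halogen 1):
  atom 1: Br (halogen, monovalent) → 0 H
  atom 2: C, bond orders sum to 4 (valence 4) → 0 H
  atom 3: N, bond orders sum to 2 (valence 3) → 1 H
  atom 4: C, bond orders sum to 4 (valence 4) → 0 H
  atom 5: Cl with explicit H count 0
  atom 6: C, bond orders sum to 4 (valence 4) → 0 H
  atom 7: F (halogen, monovalent) → 0 H
  atom 8: C, bond orders sum to 4 (valence 4) → 0 H
  atom 9: C, bond orders sum to 1 (valence 4) → 3 H
Totals → C:5, H:4, Br:1, Cl:1, F:1, N:1.
In Hill order: C5H4BrClFN.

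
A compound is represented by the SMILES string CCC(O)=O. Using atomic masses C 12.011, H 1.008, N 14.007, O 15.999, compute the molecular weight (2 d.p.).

74.08 g/mol

First, the molecular formula is C3H6O2 (counting implicit H from valence).
  C: 3 × 12.011 = 36.033
  H: 6 × 1.008 = 6.048
  O: 2 × 15.999 = 31.998
Sum: 3×12.011 + 6×1.008 + 2×15.999 = 74.079 → 74.08 g/mol.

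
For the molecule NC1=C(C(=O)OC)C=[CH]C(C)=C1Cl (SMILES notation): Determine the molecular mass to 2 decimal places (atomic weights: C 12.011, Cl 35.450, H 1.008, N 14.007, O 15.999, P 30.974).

First, the molecular formula is C9H10ClNO2 (counting implicit H from valence).
  C: 9 × 12.011 = 108.099
  Cl: 1 × 35.450 = 35.450
  H: 10 × 1.008 = 10.080
  N: 1 × 14.007 = 14.007
  O: 2 × 15.999 = 31.998
Sum: 9×12.011 + 1×35.450 + 10×1.008 + 1×14.007 + 2×15.999 = 199.634 → 199.63 g/mol.

199.63 g/mol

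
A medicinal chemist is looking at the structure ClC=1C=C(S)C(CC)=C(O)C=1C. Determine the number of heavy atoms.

Every atom symbol written in the SMILES (organic subset) is one heavy atom; implicit H are not written.
Heavy atoms by element → C:9, Cl:1, O:1, S:1.
Total: 12.

12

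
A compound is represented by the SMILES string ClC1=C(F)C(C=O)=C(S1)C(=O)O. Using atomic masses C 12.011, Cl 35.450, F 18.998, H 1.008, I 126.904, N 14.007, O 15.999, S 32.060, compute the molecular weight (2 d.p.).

First, the molecular formula is C6H2ClFO3S (counting implicit H from valence).
  C: 6 × 12.011 = 72.066
  Cl: 1 × 35.450 = 35.450
  F: 1 × 18.998 = 18.998
  H: 2 × 1.008 = 2.016
  O: 3 × 15.999 = 47.997
  S: 1 × 32.060 = 32.060
Sum: 6×12.011 + 1×35.450 + 1×18.998 + 2×1.008 + 3×15.999 + 1×32.060 = 208.587 → 208.59 g/mol.

208.59 g/mol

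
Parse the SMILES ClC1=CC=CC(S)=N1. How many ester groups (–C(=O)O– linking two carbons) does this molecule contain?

0

Scan the SMILES for the ester motif — none present.
Groups that are present: 1 thiol.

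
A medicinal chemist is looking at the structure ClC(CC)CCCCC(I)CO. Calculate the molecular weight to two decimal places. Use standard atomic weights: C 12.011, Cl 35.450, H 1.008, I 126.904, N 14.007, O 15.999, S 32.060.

First, the molecular formula is C9H18ClIO (counting implicit H from valence).
  C: 9 × 12.011 = 108.099
  Cl: 1 × 35.450 = 35.450
  H: 18 × 1.008 = 18.144
  I: 1 × 126.904 = 126.904
  O: 1 × 15.999 = 15.999
Sum: 9×12.011 + 1×35.450 + 18×1.008 + 1×126.904 + 1×15.999 = 304.596 → 304.60 g/mol.

304.60 g/mol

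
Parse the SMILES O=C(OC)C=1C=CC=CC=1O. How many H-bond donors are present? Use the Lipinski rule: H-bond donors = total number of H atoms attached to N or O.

Donors: find every N or O and count the H atoms it carries.
  atom 1 (O): bond orders sum to 2 → 0 H
  atom 3 (O): bond orders sum to 2 → 0 H
  atom 11 (O): bond orders sum to 1 → 1 H
Lipinski HBD = 1.

1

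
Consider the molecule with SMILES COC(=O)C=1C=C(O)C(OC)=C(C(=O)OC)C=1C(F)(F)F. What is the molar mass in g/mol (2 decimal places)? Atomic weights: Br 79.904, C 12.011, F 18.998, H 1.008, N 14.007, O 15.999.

First, the molecular formula is C12H11F3O6 (counting implicit H from valence).
  C: 12 × 12.011 = 144.132
  F: 3 × 18.998 = 56.994
  H: 11 × 1.008 = 11.088
  O: 6 × 15.999 = 95.994
Sum: 12×12.011 + 3×18.998 + 11×1.008 + 6×15.999 = 308.208 → 308.21 g/mol.

308.21 g/mol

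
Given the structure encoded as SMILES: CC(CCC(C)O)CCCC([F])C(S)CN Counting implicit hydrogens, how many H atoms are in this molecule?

Walk through each heavy atom and fill implicit hydrogens from standard valence (C 4, N 3, O 2, S 2, halogen 1):
  atom 1: C, bond orders sum to 1 (valence 4) → 3 H
  atom 2: C, bond orders sum to 3 (valence 4) → 1 H
  atom 3: C, bond orders sum to 2 (valence 4) → 2 H
  atom 4: C, bond orders sum to 2 (valence 4) → 2 H
  atom 5: C, bond orders sum to 3 (valence 4) → 1 H
  atom 6: C, bond orders sum to 1 (valence 4) → 3 H
  atom 7: O, bond orders sum to 1 (valence 2) → 1 H
  atom 8: C, bond orders sum to 2 (valence 4) → 2 H
  atom 9: C, bond orders sum to 2 (valence 4) → 2 H
  atom 10: C, bond orders sum to 2 (valence 4) → 2 H
  atom 11: C, bond orders sum to 3 (valence 4) → 1 H
  atom 12: F with explicit H count 0
  atom 13: C, bond orders sum to 3 (valence 4) → 1 H
  atom 14: S, bond orders sum to 1 (valence 2) → 1 H
  atom 15: C, bond orders sum to 2 (valence 4) → 2 H
  atom 16: N, bond orders sum to 1 (valence 3) → 2 H
Total hydrogens: 26.

26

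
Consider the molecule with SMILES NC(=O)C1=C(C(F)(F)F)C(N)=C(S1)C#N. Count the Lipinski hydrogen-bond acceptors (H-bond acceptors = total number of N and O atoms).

N atoms: 3; O atoms: 1.
Lipinski HBA = 3 + 1 = 4.

4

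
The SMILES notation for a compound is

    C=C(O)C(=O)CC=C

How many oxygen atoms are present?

2

Scan the SMILES for O atoms (remember two-letter symbols like Cl and Br are single atoms).
Oxygen count: 2.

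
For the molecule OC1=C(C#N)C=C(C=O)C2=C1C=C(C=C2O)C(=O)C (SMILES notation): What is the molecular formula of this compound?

Walk through each heavy atom and fill implicit hydrogens from standard valence (C 4, N 3, O 2, S 2, halogen 1):
  atom 1: O, bond orders sum to 1 (valence 2) → 1 H
  atom 2: C, bond orders sum to 4 (valence 4) → 0 H
  atom 3: C, bond orders sum to 4 (valence 4) → 0 H
  atom 4: C, bond orders sum to 4 (valence 4) → 0 H
  atom 5: N, bond orders sum to 3 (valence 3) → 0 H
  atom 6: C, bond orders sum to 3 (valence 4) → 1 H
  atom 7: C, bond orders sum to 4 (valence 4) → 0 H
  atom 8: C, bond orders sum to 3 (valence 4) → 1 H
  atom 9: O, bond orders sum to 2 (valence 2) → 0 H
  atom 10: C, bond orders sum to 4 (valence 4) → 0 H
  atom 11: C, bond orders sum to 4 (valence 4) → 0 H
  atom 12: C, bond orders sum to 3 (valence 4) → 1 H
  atom 13: C, bond orders sum to 4 (valence 4) → 0 H
  atom 14: C, bond orders sum to 3 (valence 4) → 1 H
  atom 15: C, bond orders sum to 4 (valence 4) → 0 H
  atom 16: O, bond orders sum to 1 (valence 2) → 1 H
  atom 17: C, bond orders sum to 4 (valence 4) → 0 H
  atom 18: O, bond orders sum to 2 (valence 2) → 0 H
  atom 19: C, bond orders sum to 1 (valence 4) → 3 H
Totals → C:14, H:9, N:1, O:4.
In Hill order: C14H9NO4.

C14H9NO4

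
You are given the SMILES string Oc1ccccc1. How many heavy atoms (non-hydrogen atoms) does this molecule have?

7

Every atom symbol written in the SMILES (organic subset) is one heavy atom; implicit H are not written.
Heavy atoms by element → C:6, O:1.
Total: 7.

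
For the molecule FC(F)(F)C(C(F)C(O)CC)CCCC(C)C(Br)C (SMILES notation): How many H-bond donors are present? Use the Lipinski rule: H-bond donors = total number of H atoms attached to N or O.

Donors: find every N or O and count the H atoms it carries.
  atom 9 (O): bond orders sum to 1 → 1 H
Lipinski HBD = 1.

1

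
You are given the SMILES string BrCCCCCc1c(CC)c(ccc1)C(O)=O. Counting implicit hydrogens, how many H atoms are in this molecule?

Walk through each heavy atom and fill implicit hydrogens from standard valence (C 4, N 3, O 2, S 2, halogen 1); for lowercase aromatic atoms, an aromatic c carries 1 H when it has two neighbours and 0 H with three, and aromatic n carries 0 H:
  atom 1: Br (halogen, monovalent) → 0 H
  atom 2: C, bond orders sum to 2 (valence 4) → 2 H
  atom 3: C, bond orders sum to 2 (valence 4) → 2 H
  atom 4: C, bond orders sum to 2 (valence 4) → 2 H
  atom 5: C, bond orders sum to 2 (valence 4) → 2 H
  atom 6: C, bond orders sum to 2 (valence 4) → 2 H
  atom 7: aromatic c, 3 neighbours → 0 H
  atom 8: aromatic c, 3 neighbours → 0 H
  atom 9: C, bond orders sum to 2 (valence 4) → 2 H
  atom 10: C, bond orders sum to 1 (valence 4) → 3 H
  atom 11: aromatic c, 3 neighbours → 0 H
  atom 12: aromatic c, 2 neighbours → 1 H
  atom 13: aromatic c, 2 neighbours → 1 H
  atom 14: aromatic c, 2 neighbours → 1 H
  atom 15: C, bond orders sum to 4 (valence 4) → 0 H
  atom 16: O, bond orders sum to 1 (valence 2) → 1 H
  atom 17: O, bond orders sum to 2 (valence 2) → 0 H
Total hydrogens: 19.

19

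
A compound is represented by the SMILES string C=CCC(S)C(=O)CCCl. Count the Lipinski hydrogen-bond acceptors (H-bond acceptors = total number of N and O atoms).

1

N atoms: 0; O atoms: 1.
Lipinski HBA = 0 + 1 = 1.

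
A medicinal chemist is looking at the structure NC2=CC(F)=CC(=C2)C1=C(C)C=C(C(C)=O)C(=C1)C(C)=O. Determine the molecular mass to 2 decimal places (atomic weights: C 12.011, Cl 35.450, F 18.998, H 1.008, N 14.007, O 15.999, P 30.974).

285.32 g/mol

First, the molecular formula is C17H16FNO2 (counting implicit H from valence).
  C: 17 × 12.011 = 204.187
  F: 1 × 18.998 = 18.998
  H: 16 × 1.008 = 16.128
  N: 1 × 14.007 = 14.007
  O: 2 × 15.999 = 31.998
Sum: 17×12.011 + 1×18.998 + 16×1.008 + 1×14.007 + 2×15.999 = 285.318 → 285.32 g/mol.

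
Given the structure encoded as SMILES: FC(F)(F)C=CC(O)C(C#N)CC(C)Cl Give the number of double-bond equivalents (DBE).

3

Molecular formula: C9H11ClF3NO.
DoU = (2C + 2 + N − H − X) / 2, where X is the halogen count and O/S are ignored.
    = (2·9 + 2 + 1 − 11 − 4) / 2 = 6 / 2 = 3.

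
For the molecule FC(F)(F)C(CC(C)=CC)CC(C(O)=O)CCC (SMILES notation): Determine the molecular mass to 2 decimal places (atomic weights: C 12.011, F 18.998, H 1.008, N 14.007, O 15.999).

266.30 g/mol

First, the molecular formula is C13H21F3O2 (counting implicit H from valence).
  C: 13 × 12.011 = 156.143
  F: 3 × 18.998 = 56.994
  H: 21 × 1.008 = 21.168
  O: 2 × 15.999 = 31.998
Sum: 13×12.011 + 3×18.998 + 21×1.008 + 2×15.999 = 266.303 → 266.30 g/mol.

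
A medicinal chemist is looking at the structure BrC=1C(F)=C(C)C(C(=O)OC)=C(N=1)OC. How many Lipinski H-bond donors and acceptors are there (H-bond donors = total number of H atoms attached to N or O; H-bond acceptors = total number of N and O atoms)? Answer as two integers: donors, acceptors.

Donors: find every N or O and count the H atoms it carries.
  atom 9 (O): bond orders sum to 2 → 0 H
  atom 10 (O): bond orders sum to 2 → 0 H
  atom 13 (N): bond orders sum to 3 → 0 H
  atom 14 (O): bond orders sum to 2 → 0 H
Lipinski HBD = 0.
Acceptors: N atoms = 1, O atoms = 3 → HBA = 4.

0, 4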